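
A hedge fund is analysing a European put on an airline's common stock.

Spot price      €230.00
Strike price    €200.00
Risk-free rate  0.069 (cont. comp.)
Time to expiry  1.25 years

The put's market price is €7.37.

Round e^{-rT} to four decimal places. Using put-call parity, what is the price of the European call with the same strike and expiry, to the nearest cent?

e^(−rT) = e^(−0.069·1.25) = 0.9174
Put-call parity: C − P = S − K·e^(−rT) = 230 − 200·0.9174 = 230 − 183.4800 = 46.5200
C = P + (C − P) = 7.37 + (46.5200) = 53.8900

€53.89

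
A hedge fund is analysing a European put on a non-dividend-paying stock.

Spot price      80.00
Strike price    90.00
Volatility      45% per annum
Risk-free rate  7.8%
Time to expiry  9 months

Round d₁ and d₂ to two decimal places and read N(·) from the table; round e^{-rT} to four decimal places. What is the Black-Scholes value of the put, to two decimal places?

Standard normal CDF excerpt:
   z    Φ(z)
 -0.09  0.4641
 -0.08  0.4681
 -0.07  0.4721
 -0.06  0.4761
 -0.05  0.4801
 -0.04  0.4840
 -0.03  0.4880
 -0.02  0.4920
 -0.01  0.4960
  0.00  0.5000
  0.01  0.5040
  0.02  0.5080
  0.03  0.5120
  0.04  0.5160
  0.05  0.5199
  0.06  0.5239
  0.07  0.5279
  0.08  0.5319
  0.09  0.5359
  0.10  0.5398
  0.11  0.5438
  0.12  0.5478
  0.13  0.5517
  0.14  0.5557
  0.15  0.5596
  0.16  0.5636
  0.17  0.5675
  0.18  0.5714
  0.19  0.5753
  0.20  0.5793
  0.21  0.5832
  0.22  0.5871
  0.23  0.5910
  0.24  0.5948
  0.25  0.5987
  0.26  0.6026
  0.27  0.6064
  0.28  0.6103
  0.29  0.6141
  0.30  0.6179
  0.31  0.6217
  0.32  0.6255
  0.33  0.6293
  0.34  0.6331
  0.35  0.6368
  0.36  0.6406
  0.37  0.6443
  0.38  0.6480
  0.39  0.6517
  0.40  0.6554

σ√T = 0.45 × 0.8660 = 0.3897
d₁ = [ln(80/90) + (0.078 + ½·0.45²)·0.75] / (σ√T) = (-0.1178 + 0.1344) / 0.3897 = 0.0427 ⇒ 0.04
d₂ = 0.0427 − 0.3897 = -0.3470 ⇒ -0.35
exp(−rT) = exp(−0.078·0.75) = 0.9432
P = 90·0.9432·N(0.35) − 80·N(-0.04) = 90·0.9432·0.6368 − 80·0.4840 = 54.0567 − 38.7200 = 15.3367

15.34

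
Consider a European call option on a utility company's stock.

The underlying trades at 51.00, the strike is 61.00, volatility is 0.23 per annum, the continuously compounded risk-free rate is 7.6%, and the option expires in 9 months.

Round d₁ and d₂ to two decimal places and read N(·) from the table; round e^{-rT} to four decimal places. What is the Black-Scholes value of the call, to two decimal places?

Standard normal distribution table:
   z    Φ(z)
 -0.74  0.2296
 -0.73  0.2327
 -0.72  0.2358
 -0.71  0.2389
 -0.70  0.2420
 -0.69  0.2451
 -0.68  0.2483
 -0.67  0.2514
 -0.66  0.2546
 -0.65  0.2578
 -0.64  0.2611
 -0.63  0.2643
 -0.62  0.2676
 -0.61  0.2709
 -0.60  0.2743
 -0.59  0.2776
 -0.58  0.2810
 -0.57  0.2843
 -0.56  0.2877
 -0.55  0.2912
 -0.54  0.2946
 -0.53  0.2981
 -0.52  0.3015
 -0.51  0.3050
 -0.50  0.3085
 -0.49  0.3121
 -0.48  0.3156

1.79

σ√T = 0.23 × 0.8660 = 0.1992
d₁ = [ln(51/61) + (0.076 + ½·0.23²)·0.75] / (σ√T) = (-0.1790 + 0.0768) / 0.1992 = -0.5131 ⇒ -0.51
d₂ = -0.5131 − 0.1992 = -0.7123 ⇒ -0.71
exp(−rT) = exp(−0.076·0.75) = 0.9446
N(d₁) = N(-0.51) = 0.3050;  N(d₂) = N(-0.71) = 0.2389
C = 51·0.3050 − 61·0.9446·0.2389 = 15.5550 − 13.7656 = 1.7894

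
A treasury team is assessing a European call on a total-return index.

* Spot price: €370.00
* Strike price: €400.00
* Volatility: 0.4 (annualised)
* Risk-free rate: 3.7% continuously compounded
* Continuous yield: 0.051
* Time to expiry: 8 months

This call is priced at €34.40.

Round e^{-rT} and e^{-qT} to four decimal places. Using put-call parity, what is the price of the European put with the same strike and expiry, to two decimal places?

exp(−qT) = exp(−0.051·0.6667) = 0.9666;  exp(−rT) = exp(−0.037·0.6667) = 0.9756
Put-call parity: C − P = S·e^(−qT) − K·e^(−rT) = 370·0.9666 − 400·0.9756 = 357.6420 − 390.2400 = -32.5980
P = C − (C − P) = 34.40 − (-32.5980) = 66.9980

€67.00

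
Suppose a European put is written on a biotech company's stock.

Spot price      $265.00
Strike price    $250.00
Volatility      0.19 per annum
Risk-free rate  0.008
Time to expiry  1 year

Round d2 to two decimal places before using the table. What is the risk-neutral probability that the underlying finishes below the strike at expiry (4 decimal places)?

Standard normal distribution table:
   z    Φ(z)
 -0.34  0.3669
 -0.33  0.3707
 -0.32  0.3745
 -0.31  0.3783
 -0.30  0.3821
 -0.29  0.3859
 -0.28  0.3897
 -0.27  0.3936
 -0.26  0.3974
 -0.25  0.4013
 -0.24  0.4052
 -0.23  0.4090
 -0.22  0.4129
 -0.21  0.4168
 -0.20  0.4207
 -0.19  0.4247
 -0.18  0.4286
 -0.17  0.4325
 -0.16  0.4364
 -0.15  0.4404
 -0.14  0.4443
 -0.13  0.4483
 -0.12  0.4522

0.4013

σ√T = 0.19·√1 = 0.1900
d₁ = [ln(265/250) + (0.008 + 0.19²/2)·1] / 0.1900 = [0.0583 + 0.0261] / 0.1900 = 0.4438 ≈ 0.44
d₂ = d₁ − σ√T = 0.4438 − 0.1900 = 0.2538 ≈ 0.25
Pr(exercise) under Q = N(−d₂) = N(-0.25) = 0.4013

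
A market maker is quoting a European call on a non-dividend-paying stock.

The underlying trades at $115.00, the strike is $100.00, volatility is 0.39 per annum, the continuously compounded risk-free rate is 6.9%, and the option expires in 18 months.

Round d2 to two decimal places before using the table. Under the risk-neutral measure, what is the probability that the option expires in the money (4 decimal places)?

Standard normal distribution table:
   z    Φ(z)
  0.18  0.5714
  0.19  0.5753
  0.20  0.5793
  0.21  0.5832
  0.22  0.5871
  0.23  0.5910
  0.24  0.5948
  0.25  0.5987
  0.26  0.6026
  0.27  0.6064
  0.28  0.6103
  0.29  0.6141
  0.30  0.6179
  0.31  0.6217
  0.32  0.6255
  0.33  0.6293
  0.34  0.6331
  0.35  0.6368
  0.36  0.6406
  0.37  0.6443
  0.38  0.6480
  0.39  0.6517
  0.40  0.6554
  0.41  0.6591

σ√T = 0.39 × 1.2247 = 0.4777
d₁ = [ln(115/100) + (0.069 + 0.39²/2)·1.5] / 0.4777 = [0.1398 + 0.2176] / 0.4777 = 0.7481 ≈ 0.75
d₂ = d₁ − σ√T = 0.7481 − 0.4777 = 0.2705 ≈ 0.27
Pr(exercise) under Q = N(d₂) = 0.6064

0.6064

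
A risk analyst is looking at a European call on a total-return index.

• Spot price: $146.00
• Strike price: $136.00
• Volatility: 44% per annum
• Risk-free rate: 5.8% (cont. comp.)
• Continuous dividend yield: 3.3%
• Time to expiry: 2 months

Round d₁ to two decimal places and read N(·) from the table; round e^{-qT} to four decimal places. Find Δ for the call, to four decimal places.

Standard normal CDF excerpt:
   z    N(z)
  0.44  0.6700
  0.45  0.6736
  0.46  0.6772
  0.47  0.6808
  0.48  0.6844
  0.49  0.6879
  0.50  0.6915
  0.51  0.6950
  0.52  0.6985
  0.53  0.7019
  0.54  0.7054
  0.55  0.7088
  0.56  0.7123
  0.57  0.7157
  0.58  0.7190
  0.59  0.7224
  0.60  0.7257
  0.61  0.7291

σ√T = 0.44 × 0.4082 = 0.1796
d₁ = [ln(146/136) + (0.058 − 0.033 + 0.44²/2)·0.1667] / 0.1796 = [0.0710 + 0.0203] / 0.1796 = 0.5080 ≈ 0.51
N(d₁) = N(0.51) = 0.6950
Δ_call = exp(−qT)·N(d₁) = 0.9945·0.6950 = 0.6912

0.6912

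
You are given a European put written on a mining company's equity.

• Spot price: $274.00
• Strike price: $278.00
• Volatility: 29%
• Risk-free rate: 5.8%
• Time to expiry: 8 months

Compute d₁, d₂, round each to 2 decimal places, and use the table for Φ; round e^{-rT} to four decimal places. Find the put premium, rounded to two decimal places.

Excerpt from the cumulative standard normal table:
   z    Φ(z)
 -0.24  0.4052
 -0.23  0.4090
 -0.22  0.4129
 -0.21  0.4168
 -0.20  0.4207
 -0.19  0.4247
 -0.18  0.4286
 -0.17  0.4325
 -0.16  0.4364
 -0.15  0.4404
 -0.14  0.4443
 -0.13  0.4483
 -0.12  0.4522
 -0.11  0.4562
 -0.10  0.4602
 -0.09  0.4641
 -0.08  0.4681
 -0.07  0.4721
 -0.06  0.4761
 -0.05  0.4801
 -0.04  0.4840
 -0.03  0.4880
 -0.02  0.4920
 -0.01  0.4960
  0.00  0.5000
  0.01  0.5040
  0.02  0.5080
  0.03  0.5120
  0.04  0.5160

T = 0.6667;  σ√T = 0.2368
d₁ = [ln(274/278) + (0.058 + 0.29²/2)·0.6667] / 0.2368 = [-0.0145 + 0.0667] / 0.2368 = 0.2205 → 0.22
d₂ = d₁ − σ√T = 0.2205 − 0.2368 = -0.0163 → -0.02
e^(−rT) = e^(−0.058·0.6667) = 0.9621
N(−d₂) = N(0.02) = 0.5080;  N(−d₁) = N(-0.22) = 0.4129
P = 278·0.9621·0.5080 − 274·0.4129 = 135.8716 − 113.1346 = 22.7370

$22.74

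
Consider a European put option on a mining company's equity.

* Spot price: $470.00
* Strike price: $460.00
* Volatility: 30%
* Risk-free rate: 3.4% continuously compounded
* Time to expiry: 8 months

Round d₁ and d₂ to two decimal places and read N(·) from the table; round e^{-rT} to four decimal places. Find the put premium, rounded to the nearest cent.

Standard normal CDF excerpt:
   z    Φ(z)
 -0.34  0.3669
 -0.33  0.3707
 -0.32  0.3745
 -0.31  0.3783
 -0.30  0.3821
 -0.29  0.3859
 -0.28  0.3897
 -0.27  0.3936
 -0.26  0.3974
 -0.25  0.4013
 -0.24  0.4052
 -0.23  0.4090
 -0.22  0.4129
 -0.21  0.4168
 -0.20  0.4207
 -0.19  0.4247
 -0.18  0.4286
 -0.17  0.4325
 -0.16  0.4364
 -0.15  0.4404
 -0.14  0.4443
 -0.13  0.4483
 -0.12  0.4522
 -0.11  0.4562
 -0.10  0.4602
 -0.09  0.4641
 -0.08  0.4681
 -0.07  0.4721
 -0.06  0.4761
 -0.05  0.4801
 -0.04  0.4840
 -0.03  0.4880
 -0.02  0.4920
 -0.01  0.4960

$34.51

σ√T = 0.3·√0.6667 = 0.2449
d₁ = [ln(470/460) + (0.034 + 0.3²/2)·0.6667] / 0.2449 = [0.0215 + 0.0527] / 0.2449 = 0.3028 ⇒ 0.30
d₂ = d₁ − σ√T = 0.3028 − 0.2449 = 0.0579 ⇒ 0.06
exp(−rT) = exp(−0.034·0.6667) = 0.9776
N(−d₂) = N(-0.06) = 0.4761;  N(−d₁) = N(-0.30) = 0.3821
P = 460·0.9776·0.4761 − 470·0.3821 = 214.1003 − 179.5870 = 34.5133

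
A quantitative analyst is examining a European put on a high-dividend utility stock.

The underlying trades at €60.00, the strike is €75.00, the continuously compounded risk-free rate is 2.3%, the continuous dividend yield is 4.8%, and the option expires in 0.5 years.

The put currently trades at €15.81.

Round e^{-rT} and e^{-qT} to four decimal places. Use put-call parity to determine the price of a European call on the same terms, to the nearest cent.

€0.24

exp(−qT) = exp(−0.048·0.5) = 0.9763;  exp(−rT) = exp(−0.023·0.5) = 0.9886
Put-call parity: C − P = S·e^(−qT) − K·e^(−rT) = 60·0.9763 − 75·0.9886 = 58.5780 − 74.1450 = -15.5670
C = P + (C − P) = 15.81 + (-15.5670) = 0.2430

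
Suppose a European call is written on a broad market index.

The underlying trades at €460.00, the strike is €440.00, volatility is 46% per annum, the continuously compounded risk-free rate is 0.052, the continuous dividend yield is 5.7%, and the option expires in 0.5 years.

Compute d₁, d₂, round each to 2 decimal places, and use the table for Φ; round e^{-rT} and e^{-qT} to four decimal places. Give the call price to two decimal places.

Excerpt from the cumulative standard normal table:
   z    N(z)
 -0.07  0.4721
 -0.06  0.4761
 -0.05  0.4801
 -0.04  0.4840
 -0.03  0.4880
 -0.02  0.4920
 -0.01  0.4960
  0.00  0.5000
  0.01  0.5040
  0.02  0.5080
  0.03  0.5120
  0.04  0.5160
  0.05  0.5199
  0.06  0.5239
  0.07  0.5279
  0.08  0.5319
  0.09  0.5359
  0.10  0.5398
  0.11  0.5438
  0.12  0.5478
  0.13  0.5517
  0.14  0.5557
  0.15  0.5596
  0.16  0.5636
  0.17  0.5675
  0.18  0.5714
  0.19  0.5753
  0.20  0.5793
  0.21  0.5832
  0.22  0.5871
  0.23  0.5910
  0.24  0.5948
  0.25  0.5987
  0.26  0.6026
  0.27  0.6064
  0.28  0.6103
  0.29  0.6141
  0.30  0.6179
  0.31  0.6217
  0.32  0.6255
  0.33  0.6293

€65.35

σ√T = 0.46 × 0.7071 = 0.3253
d₁ = [ln(460/440) + (0.052 − 0.057 + 0.46²/2)·0.5] / 0.3253 = [0.0445 + 0.0504] / 0.3253 = 0.2916 ⇒ 0.29
d₂ = d₁ − σ√T = 0.2916 − 0.3253 = -0.0337 ⇒ -0.03
e^(−qT) = e^(−0.057·0.5) = 0.9719;  e^(−rT) = e^(−0.052·0.5) = 0.9743
N(d₁) = N(0.29) = 0.6141;  N(d₂) = N(-0.03) = 0.4880
C = 460·0.9719·0.6141 − 440·0.9743·0.4880 = 274.5481 − 209.2017 = 65.3464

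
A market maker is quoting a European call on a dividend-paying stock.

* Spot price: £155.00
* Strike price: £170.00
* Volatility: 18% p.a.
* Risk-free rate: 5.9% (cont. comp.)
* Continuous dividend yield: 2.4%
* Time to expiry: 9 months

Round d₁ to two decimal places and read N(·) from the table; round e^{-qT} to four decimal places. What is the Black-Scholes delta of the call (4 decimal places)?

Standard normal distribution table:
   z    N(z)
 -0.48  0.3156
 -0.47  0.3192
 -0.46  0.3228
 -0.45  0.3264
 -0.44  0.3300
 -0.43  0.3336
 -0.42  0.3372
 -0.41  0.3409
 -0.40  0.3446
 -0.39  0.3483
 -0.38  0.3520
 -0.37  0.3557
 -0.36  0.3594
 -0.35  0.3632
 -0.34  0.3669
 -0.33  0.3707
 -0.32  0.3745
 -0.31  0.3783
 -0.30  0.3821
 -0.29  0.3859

0.3567

σ√T = 0.18 × 0.8660 = 0.1559
d₁ = [ln(155/170) + (0.059 − 0.024 + 0.18²/2)·0.75] / 0.1559 = [-0.0924 + 0.0384] / 0.1559 = -0.3462 ⇒ -0.35
N(d₁) = N(-0.35) = 0.3632
Δ_call = exp(−qT)·N(d₁) = 0.9822·0.3632 = 0.3567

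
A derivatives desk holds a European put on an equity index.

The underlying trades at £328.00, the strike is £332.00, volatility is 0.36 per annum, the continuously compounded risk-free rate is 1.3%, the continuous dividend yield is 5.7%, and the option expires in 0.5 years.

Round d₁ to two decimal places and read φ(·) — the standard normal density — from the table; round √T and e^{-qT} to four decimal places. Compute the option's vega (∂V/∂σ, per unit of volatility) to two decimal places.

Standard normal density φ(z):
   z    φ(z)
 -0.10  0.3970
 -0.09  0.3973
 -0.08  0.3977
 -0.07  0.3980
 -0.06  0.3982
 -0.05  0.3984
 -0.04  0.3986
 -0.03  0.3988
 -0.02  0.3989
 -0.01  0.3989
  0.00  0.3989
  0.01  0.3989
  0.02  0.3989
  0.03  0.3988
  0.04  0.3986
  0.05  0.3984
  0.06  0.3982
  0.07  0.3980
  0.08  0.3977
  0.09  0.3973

89.92

σ√T = 0.36 × 0.7071 = 0.2546
d₁ = [ln(328/332) + (0.013 − 0.057 + 0.36²/2)·0.5] / 0.2546 = [-0.0121 + 0.0104] / 0.2546 = -0.0068 which rounds to -0.01
√T = √0.5 = 0.7071
φ(d₁) = φ(-0.01) = 0.3989
e^(−qT) = e^(−0.057·0.5) = 0.9719
vega = S·e^(−qT)·φ(d₁)·√T = 328·0.9719·0.3989·0.7071 = 89.9167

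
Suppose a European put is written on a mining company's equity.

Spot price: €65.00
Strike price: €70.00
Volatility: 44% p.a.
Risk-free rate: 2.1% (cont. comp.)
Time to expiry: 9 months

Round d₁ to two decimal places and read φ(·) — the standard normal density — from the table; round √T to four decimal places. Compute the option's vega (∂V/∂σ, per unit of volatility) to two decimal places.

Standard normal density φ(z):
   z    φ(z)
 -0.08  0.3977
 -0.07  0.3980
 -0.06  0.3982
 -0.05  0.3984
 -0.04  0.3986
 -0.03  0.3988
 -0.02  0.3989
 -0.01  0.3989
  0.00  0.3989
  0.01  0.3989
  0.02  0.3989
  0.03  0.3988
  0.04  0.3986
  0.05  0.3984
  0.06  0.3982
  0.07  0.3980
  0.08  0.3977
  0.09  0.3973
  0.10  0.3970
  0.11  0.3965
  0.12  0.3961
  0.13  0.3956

σ√T = 0.44 × 0.8660 = 0.3811
d₁ = [ln(65/70) + (0.021 + 0.44²/2)·0.75] / 0.3811 = [-0.0741 + 0.0883] / 0.3811 = 0.0374 ⇒ 0.04
√T = √0.75 = 0.8660
φ(d₁) = φ(0.04) = 0.3986
vega = S·φ(d₁)·√T = 65·0.3986·0.8660 = 22.4372

22.44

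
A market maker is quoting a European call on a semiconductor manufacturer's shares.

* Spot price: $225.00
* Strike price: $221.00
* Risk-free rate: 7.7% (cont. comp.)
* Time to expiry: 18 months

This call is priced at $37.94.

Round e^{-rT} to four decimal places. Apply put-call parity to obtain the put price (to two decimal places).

$9.83

exp(−rT) = exp(−0.077·1.5) = 0.8909
Put-call parity: C − P = S − K·e^(−rT) = 225 − 221·0.8909 = 225 − 196.8889 = 28.1111
P = C − (C − P) = 37.94 − (28.1111) = 9.8289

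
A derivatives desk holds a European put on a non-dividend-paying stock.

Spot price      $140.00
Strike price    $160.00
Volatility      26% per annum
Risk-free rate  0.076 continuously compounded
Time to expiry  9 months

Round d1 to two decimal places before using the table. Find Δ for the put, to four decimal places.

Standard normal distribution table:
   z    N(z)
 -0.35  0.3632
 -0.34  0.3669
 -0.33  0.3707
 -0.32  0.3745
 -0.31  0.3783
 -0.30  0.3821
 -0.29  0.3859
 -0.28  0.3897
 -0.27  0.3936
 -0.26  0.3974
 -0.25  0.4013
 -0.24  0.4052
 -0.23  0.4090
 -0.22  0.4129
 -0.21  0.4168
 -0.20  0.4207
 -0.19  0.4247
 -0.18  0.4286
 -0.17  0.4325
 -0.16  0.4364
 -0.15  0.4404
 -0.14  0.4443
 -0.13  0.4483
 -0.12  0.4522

-0.5910

σ√T = 0.26 × 0.8660 = 0.2252
ln(S/K) + (r + σ²/2)T = ln(140/160) + (0.076 + 0.26²/2)·0.75 = -0.1335 + 0.0824 = -0.0512
d₁ = -0.0512 / 0.2252 = -0.2273 ≈ -0.23
N(d₁) = N(-0.23) = 0.4090
Δ_put = N(d₁) − 1 = 0.4090 − 1 = -0.5910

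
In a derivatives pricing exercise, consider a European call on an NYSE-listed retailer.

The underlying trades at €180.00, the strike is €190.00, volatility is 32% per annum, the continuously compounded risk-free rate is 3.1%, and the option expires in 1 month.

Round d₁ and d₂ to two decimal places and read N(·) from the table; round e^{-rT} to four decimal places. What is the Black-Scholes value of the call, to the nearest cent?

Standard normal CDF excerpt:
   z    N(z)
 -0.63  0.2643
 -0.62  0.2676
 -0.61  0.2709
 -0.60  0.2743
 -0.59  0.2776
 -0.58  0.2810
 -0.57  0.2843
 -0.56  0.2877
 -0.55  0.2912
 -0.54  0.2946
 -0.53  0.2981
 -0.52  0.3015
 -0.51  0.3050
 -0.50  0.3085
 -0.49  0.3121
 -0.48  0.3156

T = 0.08333;  σ√T = 0.0924
ln(S/K) + (r + σ²/2)T = ln(180/190) + (0.031 + 0.32²/2)·0.08333 = -0.0541 + 0.0068 = -0.0472
d₁ = -0.0472 / 0.0924 = -0.5111 ≈ -0.51
d₂ = d₁ − σ√T = -0.5111 − 0.0924 = -0.6035 ≈ -0.60
exp(−rT) = exp(−0.031·0.08333) = 0.9974
C = 180·N(-0.51) − 190·0.9974·N(-0.60) = 180·0.3050 − 190·0.9974·0.2743 = 54.9000 − 51.9815 = 2.9185

€2.92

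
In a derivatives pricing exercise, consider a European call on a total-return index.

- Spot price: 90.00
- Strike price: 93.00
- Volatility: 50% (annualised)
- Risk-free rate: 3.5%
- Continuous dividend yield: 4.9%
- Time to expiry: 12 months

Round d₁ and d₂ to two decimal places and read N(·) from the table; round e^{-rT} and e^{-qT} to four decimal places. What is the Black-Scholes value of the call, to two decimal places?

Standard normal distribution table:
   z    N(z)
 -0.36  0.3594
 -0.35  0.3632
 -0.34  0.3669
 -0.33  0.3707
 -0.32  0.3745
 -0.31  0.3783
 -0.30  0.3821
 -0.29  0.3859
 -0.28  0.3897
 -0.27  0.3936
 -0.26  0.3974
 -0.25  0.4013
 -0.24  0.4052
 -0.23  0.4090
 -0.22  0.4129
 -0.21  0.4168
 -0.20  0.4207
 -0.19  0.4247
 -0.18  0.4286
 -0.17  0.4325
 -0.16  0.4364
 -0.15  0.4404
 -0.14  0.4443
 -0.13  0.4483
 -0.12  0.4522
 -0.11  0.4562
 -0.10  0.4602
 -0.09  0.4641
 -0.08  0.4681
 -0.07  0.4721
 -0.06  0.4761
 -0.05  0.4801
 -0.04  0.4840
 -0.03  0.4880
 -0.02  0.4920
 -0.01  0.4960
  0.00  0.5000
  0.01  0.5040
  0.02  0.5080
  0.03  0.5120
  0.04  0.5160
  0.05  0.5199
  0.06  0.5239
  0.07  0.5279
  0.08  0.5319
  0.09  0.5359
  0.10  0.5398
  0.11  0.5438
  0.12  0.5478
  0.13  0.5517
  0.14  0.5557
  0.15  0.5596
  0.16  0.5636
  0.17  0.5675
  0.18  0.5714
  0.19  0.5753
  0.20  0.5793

15.35

T = 1;  σ√T = 0.5000
d₁ = [ln(90/93) + (0.035 − 0.049 + ½·0.5²)·1] / (σ√T) = (-0.0328 + 0.1110) / 0.5000 = 0.1564 which rounds to 0.16
d₂ = 0.1564 − 0.5000 = -0.3436 which rounds to -0.34
exp(−qT) = exp(−0.049·1) = 0.9522;  exp(−rT) = exp(−0.035·1) = 0.9656
C = 90·0.9522·N(0.16) − 93·0.9656·N(-0.34) = 90·0.9522·0.5636 − 93·0.9656·0.3669 = 48.2994 − 32.9479 = 15.3515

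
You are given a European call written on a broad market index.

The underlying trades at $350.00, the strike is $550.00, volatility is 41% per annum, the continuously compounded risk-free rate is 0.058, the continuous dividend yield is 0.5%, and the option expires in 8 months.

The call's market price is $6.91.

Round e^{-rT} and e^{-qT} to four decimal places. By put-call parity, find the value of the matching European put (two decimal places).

exp(−qT) = exp(−0.005·0.6667) = 0.9967;  exp(−rT) = exp(−0.058·0.6667) = 0.9621
Put-call parity: C − P = S·e^(−qT) − K·e^(−rT) = 350·0.9967 − 550·0.9621 = 348.8450 − 529.1550 = -180.3100
P = C − (C − P) = 6.91 − (-180.3100) = 187.2200

$187.22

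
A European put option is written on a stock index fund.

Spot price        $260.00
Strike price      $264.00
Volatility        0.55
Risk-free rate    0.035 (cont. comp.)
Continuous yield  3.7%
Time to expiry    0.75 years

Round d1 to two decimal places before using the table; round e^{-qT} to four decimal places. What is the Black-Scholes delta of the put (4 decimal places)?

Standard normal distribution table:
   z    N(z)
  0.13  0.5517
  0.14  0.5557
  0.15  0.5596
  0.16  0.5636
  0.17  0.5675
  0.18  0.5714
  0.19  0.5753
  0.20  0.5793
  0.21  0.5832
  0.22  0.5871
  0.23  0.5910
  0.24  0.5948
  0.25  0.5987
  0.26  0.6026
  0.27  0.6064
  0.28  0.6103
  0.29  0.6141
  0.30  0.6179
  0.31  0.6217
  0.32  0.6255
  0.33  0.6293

-0.4092

T = 0.75;  σ√T = 0.4763
d₁ = [ln(260/264) + (0.035 − 0.037 + 0.55²/2)·0.75] / 0.4763 = [-0.0153 + 0.1119] / 0.4763 = 0.2030 ⇒ 0.20
N(d₁) = N(0.20) = 0.5793
Δ_put = e^(−qT)·(N(d₁) − 1) = 0.9726·(0.5793 − 1) = -0.4092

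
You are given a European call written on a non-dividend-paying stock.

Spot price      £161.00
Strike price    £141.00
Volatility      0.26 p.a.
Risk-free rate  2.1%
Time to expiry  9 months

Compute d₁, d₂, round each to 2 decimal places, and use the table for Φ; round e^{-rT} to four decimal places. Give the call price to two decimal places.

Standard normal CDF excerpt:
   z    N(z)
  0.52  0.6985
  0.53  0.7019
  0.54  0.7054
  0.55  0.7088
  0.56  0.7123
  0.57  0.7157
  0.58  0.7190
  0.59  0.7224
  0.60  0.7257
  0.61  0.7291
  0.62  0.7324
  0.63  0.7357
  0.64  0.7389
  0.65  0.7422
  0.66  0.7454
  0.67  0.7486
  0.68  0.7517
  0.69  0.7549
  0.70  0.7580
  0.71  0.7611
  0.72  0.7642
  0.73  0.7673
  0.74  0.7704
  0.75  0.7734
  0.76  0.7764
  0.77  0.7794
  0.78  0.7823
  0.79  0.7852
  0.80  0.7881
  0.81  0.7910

£27.10

σ√T = 0.26 × 0.8660 = 0.2252
d₁ = [ln(161/141) + (0.021 + ½·0.26²)·0.75] / (σ√T) = (0.1326 + 0.0411) / 0.2252 = 0.7716 ⇒ 0.77
d₂ = 0.7716 − 0.2252 = 0.5465 ⇒ 0.55
exp(−rT) = exp(−0.021·0.75) = 0.9844
C = 161·N(0.77) − 141·0.9844·N(0.55) = 161·0.7794 − 141·0.9844·0.7088 = 125.4834 − 98.3817 = 27.1017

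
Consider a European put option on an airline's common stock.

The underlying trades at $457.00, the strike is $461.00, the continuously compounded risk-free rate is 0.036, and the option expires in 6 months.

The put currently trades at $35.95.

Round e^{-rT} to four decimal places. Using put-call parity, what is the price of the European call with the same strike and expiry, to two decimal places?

e^(−rT) = e^(−0.036·0.5) = 0.9822
Put-call parity: C − P = S − K·e^(−rT) = 457 − 461·0.9822 = 457 − 452.7942 = 4.2058
C = P + (C − P) = 35.95 + (4.2058) = 40.1558

$40.16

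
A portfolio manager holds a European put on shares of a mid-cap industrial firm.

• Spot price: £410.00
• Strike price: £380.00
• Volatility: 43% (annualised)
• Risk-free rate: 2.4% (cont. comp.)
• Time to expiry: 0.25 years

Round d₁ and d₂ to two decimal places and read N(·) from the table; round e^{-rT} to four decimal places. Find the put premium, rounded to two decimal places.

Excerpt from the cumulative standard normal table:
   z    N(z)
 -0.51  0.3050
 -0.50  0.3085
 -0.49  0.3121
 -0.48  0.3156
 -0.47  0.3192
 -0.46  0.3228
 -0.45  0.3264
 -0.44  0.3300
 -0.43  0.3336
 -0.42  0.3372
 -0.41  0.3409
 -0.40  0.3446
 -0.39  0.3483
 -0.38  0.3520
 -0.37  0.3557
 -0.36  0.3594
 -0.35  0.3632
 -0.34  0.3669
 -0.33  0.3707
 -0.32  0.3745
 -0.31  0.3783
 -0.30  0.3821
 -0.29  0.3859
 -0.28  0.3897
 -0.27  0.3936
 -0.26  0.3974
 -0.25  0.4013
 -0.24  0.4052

£20.71

σ√T = 0.43·√0.25 = 0.2150
ln(S/K) + (r + σ²/2)T = ln(410/380) + (0.024 + 0.43²/2)·0.25 = 0.0760 + 0.0291 = 0.1051
d₁ = 0.1051 / 0.2150 = 0.4888 → 0.49
d₂ = d₁ − σ√T = 0.4888 − 0.2150 = 0.2738 → 0.27
exp(−rT) = exp(−0.024·0.25) = 0.9940
N(−d₂) = N(-0.27) = 0.3936;  N(−d₁) = N(-0.49) = 0.3121
P = 380·0.9940·0.3936 − 410·0.3121 = 148.6706 − 127.9610 = 20.7096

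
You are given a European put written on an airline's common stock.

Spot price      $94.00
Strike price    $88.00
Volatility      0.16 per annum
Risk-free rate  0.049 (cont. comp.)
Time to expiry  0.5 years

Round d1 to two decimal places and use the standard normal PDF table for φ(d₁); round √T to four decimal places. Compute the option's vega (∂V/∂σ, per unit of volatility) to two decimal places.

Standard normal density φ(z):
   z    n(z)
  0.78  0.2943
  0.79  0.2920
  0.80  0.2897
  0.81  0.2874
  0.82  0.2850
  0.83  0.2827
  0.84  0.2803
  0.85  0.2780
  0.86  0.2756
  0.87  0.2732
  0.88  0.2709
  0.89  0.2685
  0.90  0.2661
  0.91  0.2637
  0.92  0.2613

T = 0.5;  σ√T = 0.1131
d₁ = [ln(94/88) + (0.049 + 0.16²/2)·0.5] / 0.1131 = [0.0660 + 0.0309] / 0.1131 = 0.8561 → 0.86
√T = √0.5 = 0.7071
φ(d₁) = φ(0.86) = 0.2756
vega = S·φ(d₁)·√T = 94·0.2756·0.7071 = 18.3184
(Call and put vega coincide under Black-Scholes.)

18.32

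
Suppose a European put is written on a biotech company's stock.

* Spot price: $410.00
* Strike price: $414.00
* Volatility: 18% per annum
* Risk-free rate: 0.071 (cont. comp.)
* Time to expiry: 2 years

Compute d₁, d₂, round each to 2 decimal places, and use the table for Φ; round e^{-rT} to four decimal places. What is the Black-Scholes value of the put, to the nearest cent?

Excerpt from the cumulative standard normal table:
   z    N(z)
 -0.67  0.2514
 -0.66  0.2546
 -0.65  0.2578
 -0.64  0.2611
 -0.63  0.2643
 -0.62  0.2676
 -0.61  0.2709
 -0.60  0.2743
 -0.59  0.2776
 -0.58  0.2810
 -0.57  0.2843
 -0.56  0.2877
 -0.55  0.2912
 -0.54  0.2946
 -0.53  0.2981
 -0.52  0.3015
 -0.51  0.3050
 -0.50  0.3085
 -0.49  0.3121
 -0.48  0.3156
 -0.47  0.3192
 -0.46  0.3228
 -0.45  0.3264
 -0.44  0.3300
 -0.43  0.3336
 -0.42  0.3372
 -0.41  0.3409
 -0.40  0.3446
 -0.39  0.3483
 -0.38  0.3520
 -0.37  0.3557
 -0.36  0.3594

$19.41

σ√T = 0.18·√2 = 0.2546
d₁ = [ln(410/414) + (0.071 + ½·0.18²)·2] / (σ√T) = (-0.0097 + 0.1744) / 0.2546 = 0.6470 which rounds to 0.65
d₂ = 0.6470 − 0.2546 = 0.3924 which rounds to 0.39
e^(−rT) = e^(−0.071·2) = 0.8676
N(−d₂) = N(-0.39) = 0.3483;  N(−d₁) = N(-0.65) = 0.2578
P = 414·0.8676·0.3483 − 410·0.2578 = 125.1046 − 105.6980 = 19.4066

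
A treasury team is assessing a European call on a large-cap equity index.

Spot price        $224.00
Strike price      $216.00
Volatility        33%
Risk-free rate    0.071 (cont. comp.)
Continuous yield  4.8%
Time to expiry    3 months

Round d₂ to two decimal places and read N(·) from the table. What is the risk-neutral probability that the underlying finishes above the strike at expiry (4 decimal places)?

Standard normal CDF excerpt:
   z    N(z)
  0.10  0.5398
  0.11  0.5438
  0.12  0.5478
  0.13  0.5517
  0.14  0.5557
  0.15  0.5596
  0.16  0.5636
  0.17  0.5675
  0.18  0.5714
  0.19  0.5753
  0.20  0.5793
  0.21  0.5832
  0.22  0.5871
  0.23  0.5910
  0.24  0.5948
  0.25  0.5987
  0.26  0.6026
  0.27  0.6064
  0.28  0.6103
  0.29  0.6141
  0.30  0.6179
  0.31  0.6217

σ√T = 0.33 × 0.5000 = 0.1650
d₁ = [ln(224/216) + (0.071 − 0.048 + 0.33²/2)·0.25] / 0.1650 = [0.0364 + 0.0194] / 0.1650 = 0.3378 ⇒ 0.34
d₂ = d₁ − σ√T = 0.3378 − 0.1650 = 0.1728 ⇒ 0.17
Risk-neutral Pr[S_T > K] = N(d₂) = N(0.17) = 0.5675

0.5675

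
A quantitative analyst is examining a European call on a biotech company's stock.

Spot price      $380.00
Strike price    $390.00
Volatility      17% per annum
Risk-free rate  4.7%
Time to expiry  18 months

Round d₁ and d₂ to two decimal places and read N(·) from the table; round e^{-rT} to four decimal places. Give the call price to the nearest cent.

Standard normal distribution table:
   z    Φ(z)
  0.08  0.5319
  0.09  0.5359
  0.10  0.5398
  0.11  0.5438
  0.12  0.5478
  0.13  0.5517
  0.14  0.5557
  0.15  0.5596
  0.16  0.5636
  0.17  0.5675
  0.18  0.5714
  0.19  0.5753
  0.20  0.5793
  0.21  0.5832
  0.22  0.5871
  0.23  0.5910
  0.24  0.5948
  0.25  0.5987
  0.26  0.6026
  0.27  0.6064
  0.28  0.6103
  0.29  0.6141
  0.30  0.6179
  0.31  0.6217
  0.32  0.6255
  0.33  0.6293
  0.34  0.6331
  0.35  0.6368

σ√T = 0.17 × 1.2247 = 0.2082
d₁ = [ln(380/390) + (0.047 + 0.17²/2)·1.5] / 0.2082 = [-0.0260 + 0.0922] / 0.2082 = 0.3180 → 0.32
d₂ = d₁ − σ√T = 0.3180 − 0.2082 = 0.1097 → 0.11
e^(−rT) = e^(−0.047·1.5) = 0.9319
N(d₁) = N(0.32) = 0.6255;  N(d₂) = N(0.11) = 0.5438
C = 380·0.6255 − 390·0.9319·0.5438 = 237.6900 − 197.6392 = 40.0508

$40.05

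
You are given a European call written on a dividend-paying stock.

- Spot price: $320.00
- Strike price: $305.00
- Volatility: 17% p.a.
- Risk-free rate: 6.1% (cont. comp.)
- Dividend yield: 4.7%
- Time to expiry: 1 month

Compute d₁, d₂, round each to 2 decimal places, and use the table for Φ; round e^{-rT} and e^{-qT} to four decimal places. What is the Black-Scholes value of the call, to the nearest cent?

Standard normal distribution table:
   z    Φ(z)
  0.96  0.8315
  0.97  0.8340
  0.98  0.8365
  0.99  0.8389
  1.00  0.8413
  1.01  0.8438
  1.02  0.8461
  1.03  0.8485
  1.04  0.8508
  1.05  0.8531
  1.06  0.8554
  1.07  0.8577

σ√T = 0.17·√0.08333 = 0.0491
d₁ = [ln(320/305) + (0.061 − 0.047 + 0.17²/2)·0.08333] / 0.0491 = [0.0480 + 0.0024] / 0.0491 = 1.0266 → 1.03
d₂ = d₁ − σ√T = 1.0266 − 0.0491 = 0.9775 → 0.98
exp(−qT) = exp(−0.047·0.08333) = 0.9961;  exp(−rT) = exp(−0.061·0.08333) = 0.9949
C = 320·0.9961·N(1.03) − 305·0.9949·N(0.98) = 320·0.9961·0.8485 − 305·0.9949·0.8365 = 270.4611 − 253.8313 = 16.6297

$16.63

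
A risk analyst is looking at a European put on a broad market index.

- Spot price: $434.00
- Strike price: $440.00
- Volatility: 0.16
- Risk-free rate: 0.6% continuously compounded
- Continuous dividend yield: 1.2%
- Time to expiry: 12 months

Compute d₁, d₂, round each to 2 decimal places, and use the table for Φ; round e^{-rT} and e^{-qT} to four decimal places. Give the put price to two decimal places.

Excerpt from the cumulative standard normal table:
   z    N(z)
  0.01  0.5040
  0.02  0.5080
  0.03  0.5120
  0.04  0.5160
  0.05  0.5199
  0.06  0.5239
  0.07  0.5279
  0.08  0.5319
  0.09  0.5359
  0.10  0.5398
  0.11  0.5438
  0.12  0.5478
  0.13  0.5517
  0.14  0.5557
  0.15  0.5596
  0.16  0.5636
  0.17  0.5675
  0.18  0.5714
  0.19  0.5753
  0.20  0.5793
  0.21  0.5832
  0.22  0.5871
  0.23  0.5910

T = 1;  σ√T = 0.1600
d₁ = [ln(434/440) + (0.006 − 0.012 + 0.16²/2)·1] / 0.1600 = [-0.0137 + 0.0068] / 0.1600 = -0.0433 ≈ -0.04
d₂ = d₁ − σ√T = -0.0433 − 0.1600 = -0.2033 ≈ -0.20
exp(−qT) = exp(−0.012·1) = 0.9881;  exp(−rT) = exp(−0.006·1) = 0.9940
N(−d₂) = N(0.20) = 0.5793;  N(−d₁) = N(0.04) = 0.5160
P = 440·0.9940·0.5793 − 434·0.9881·0.5160 = 253.3626 − 221.2791 = 32.0836

$32.08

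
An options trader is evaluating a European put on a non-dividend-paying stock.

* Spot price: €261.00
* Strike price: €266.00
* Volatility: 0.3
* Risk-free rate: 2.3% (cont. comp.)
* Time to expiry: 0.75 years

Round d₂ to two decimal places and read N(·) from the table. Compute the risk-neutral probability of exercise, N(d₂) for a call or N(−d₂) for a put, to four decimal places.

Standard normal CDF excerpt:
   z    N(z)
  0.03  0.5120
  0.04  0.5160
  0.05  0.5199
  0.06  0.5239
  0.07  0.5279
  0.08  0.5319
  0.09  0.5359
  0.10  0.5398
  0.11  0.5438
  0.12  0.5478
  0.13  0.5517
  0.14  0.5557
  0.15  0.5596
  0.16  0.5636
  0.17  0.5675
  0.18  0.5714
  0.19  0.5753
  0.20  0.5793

0.5557

σ√T = 0.3 × 0.8660 = 0.2598
d₁ = [ln(261/266) + (0.023 + ½·0.3²)·0.75] / (σ√T) = (-0.0190 + 0.0510) / 0.2598 = 0.1233 ≈ 0.12
d₂ = 0.1233 − 0.2598 = -0.1365 ≈ -0.14
Risk-neutral Pr[S_T < K] = N(−d₂) = N(0.14) = 0.5557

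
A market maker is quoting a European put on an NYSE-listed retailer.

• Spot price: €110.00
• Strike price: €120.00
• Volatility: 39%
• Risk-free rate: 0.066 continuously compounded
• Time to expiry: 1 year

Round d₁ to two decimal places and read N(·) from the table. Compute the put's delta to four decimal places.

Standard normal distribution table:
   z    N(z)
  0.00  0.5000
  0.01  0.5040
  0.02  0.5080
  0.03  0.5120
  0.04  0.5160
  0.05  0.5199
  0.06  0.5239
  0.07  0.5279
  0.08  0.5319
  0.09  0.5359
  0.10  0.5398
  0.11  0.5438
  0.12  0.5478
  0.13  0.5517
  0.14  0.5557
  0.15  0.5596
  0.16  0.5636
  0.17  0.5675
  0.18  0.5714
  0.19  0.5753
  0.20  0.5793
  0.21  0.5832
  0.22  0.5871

σ√T = 0.39 × 1.0000 = 0.3900
d₁ = [ln(110/120) + (0.066 + 0.39²/2)·1] / 0.3900 = [-0.0870 + 0.1421] / 0.3900 = 0.1411 ⇒ 0.14
N(d₁) = N(0.14) = 0.5557
Δ_put = N(d₁) − 1 = 0.5557 − 1 = -0.4443

-0.4443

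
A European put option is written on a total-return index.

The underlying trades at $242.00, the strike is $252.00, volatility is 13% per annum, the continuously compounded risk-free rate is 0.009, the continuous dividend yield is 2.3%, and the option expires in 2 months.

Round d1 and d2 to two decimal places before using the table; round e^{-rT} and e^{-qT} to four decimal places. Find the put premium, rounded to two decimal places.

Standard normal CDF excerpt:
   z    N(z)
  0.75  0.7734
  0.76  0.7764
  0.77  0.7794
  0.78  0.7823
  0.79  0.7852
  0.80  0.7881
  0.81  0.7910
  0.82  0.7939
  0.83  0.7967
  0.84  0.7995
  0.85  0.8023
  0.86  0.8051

$11.87

T = 0.1667;  σ√T = 0.0531
d₁ = [ln(242/252) + (0.009 − 0.023 + 0.13²/2)·0.1667] / 0.0531 = [-0.0405 − 0.0009] / 0.0531 = -0.7804 ⇒ -0.78
d₂ = d₁ − σ√T = -0.7804 − 0.0531 = -0.8334 ⇒ -0.83
e^(−qT) = e^(−0.023·0.1667) = 0.9962;  e^(−rT) = e^(−0.009·0.1667) = 0.9985
N(−d₂) = N(0.83) = 0.7967;  N(−d₁) = N(0.78) = 0.7823
P = 252·0.9985·0.7967 − 242·0.9962·0.7823 = 200.4672 − 188.5972 = 11.8701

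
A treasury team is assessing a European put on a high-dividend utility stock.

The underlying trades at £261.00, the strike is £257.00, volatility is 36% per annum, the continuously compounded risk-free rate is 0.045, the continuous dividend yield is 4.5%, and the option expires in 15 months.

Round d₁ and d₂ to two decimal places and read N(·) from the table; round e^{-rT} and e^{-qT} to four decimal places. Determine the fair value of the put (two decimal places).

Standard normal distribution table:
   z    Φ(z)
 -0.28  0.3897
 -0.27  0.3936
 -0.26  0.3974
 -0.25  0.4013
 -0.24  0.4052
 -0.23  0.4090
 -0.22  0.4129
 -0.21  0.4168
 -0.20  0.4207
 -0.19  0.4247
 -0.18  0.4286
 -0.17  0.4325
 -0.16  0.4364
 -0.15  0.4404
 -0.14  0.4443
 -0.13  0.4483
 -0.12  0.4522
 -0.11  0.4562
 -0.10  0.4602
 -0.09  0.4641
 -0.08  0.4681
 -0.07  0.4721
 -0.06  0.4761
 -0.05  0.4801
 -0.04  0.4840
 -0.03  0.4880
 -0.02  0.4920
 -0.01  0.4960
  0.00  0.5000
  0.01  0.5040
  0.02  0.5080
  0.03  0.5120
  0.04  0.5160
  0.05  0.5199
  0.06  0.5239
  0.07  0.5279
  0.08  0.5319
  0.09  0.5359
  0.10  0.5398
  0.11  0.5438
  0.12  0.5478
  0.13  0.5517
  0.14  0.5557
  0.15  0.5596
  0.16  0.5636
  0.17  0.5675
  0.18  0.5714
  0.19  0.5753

σ√T = 0.36·√1.25 = 0.4025
d₁ = [ln(261/257) + (0.045 − 0.045 + 0.36²/2)·1.25] / 0.4025 = [0.0154 + 0.0810] / 0.4025 = 0.2396 → 0.24
d₂ = d₁ − σ√T = 0.2396 − 0.4025 = -0.1629 → -0.16
e^(−qT) = e^(−0.045·1.25) = 0.9453;  e^(−rT) = e^(−0.045·1.25) = 0.9453
P = 257·0.9453·N(0.16) − 261·0.9453·N(-0.24) = 257·0.9453·0.5636 − 261·0.9453·0.4052 = 136.9222 − 99.9723 = 36.9499

£36.95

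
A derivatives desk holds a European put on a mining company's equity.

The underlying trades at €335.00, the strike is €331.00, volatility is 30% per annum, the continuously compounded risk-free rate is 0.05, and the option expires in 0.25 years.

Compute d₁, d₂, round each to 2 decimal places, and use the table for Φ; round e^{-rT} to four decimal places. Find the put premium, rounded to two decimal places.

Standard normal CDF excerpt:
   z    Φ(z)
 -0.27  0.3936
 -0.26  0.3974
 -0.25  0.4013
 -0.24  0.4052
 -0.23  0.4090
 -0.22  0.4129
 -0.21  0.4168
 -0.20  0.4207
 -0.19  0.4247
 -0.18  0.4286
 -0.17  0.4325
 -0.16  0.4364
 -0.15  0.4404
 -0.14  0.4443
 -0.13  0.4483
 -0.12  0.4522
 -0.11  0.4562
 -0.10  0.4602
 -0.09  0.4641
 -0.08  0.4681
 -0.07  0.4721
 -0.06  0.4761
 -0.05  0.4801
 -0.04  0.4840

T = 0.25;  σ√T = 0.1500
d₁ = [ln(335/331) + (0.05 + ½·0.3²)·0.25] / (σ√T) = (0.0120 + 0.0238) / 0.1500 = 0.2384 ⇒ 0.24
d₂ = 0.2384 − 0.1500 = 0.0884 ⇒ 0.09
e^(−rT) = e^(−0.05·0.25) = 0.9876
N(−d₂) = N(-0.09) = 0.4641;  N(−d₁) = N(-0.24) = 0.4052
P = 331·0.9876·0.4641 − 335·0.4052 = 151.7122 − 135.7420 = 15.9702

€15.97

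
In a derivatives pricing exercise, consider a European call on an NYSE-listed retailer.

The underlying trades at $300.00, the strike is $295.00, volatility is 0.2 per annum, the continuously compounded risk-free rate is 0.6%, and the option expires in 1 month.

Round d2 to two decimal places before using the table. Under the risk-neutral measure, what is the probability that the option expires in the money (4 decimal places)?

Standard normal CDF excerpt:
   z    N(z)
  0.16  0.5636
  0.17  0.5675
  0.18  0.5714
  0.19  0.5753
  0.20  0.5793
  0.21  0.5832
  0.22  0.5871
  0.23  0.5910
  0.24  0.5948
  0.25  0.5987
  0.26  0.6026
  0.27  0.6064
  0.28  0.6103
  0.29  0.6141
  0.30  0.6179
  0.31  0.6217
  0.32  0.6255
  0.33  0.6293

σ√T = 0.2 × 0.2887 = 0.0577
ln(S/K) + (r + σ²/2)T = ln(300/295) + (0.006 + 0.2²/2)·0.08333 = 0.0168 + 0.0022 = 0.0190
d₁ = 0.0190 / 0.0577 = 0.3286 which rounds to 0.33
d₂ = d₁ − σ√T = 0.3286 − 0.0577 = 0.2709 which rounds to 0.27
Pr(exercise) under Q = N(d₂) = 0.6064

0.6064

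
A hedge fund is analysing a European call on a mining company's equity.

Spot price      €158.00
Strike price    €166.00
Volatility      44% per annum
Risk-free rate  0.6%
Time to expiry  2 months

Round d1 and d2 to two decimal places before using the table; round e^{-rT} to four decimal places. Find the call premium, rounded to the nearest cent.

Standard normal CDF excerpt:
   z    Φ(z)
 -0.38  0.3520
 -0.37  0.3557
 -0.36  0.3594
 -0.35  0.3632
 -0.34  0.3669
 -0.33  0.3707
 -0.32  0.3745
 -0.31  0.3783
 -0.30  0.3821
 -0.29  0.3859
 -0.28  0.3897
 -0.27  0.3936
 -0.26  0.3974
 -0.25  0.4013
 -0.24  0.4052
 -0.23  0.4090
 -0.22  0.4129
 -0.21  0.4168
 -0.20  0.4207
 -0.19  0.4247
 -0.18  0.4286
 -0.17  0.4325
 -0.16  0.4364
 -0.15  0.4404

σ√T = 0.44·√0.1667 = 0.1796
d₁ = [ln(158/166) + (0.006 + ½·0.44²)·0.1667] / (σ√T) = (-0.0494 + 0.0171) / 0.1796 = -0.1796 ≈ -0.18
d₂ = -0.1796 − 0.1796 = -0.3592 ≈ -0.36
exp(−rT) = exp(−0.006·0.1667) = 0.9990
N(d₁) = N(-0.18) = 0.4286;  N(d₂) = N(-0.36) = 0.3594
C = 158·0.4286 − 166·0.9990·0.3594 = 67.7188 − 59.6007 = 8.1181

€8.12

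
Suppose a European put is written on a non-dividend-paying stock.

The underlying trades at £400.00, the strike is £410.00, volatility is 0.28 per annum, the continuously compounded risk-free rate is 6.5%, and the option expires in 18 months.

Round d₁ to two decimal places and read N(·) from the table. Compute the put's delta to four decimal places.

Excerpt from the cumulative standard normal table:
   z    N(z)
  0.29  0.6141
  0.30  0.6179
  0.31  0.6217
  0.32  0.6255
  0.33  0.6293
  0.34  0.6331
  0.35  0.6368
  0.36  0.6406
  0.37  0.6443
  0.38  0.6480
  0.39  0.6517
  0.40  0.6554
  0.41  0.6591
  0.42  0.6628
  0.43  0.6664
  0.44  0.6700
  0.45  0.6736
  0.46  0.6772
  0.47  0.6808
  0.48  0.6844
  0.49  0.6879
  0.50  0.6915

-0.3520

T = 1.5;  σ√T = 0.3429
ln(S/K) + (r + σ²/2)T = ln(400/410) + (0.065 + 0.28²/2)·1.5 = -0.0247 + 0.1563 = 0.1316
d₁ = 0.1316 / 0.3429 = 0.3838 which rounds to 0.38
N(d₁) = N(0.38) = 0.6480
Δ_put = N(d₁) − 1 = 0.6480 − 1 = -0.3520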